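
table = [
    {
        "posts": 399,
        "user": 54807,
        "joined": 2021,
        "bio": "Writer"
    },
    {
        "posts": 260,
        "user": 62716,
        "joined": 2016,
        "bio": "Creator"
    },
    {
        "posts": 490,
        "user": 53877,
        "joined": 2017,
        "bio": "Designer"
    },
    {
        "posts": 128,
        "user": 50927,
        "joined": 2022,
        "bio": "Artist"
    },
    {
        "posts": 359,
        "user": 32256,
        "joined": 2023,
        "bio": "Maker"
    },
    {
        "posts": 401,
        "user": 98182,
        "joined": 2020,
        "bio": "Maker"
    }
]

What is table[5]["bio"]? "Maker"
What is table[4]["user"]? 32256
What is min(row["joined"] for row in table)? 2016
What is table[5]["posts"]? 401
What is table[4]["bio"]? "Maker"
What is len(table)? 6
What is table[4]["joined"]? 2023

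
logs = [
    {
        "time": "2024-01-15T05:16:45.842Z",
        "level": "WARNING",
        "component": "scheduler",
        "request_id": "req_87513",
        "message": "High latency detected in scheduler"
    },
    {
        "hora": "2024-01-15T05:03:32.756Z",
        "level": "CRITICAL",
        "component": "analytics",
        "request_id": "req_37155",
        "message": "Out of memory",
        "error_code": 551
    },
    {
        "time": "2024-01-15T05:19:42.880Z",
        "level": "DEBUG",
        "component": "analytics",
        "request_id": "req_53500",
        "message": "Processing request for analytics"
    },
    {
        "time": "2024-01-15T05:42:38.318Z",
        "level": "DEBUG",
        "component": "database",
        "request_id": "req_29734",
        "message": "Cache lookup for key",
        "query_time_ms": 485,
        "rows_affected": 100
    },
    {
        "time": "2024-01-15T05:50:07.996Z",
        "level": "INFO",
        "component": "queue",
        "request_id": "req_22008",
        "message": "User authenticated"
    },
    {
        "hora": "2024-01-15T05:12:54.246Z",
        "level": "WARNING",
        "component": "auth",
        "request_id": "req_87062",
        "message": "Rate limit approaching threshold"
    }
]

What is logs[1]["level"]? "CRITICAL"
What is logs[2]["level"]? "DEBUG"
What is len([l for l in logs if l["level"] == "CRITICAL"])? 1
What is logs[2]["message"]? "Processing request for analytics"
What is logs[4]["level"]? "INFO"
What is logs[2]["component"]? "analytics"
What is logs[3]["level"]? "DEBUG"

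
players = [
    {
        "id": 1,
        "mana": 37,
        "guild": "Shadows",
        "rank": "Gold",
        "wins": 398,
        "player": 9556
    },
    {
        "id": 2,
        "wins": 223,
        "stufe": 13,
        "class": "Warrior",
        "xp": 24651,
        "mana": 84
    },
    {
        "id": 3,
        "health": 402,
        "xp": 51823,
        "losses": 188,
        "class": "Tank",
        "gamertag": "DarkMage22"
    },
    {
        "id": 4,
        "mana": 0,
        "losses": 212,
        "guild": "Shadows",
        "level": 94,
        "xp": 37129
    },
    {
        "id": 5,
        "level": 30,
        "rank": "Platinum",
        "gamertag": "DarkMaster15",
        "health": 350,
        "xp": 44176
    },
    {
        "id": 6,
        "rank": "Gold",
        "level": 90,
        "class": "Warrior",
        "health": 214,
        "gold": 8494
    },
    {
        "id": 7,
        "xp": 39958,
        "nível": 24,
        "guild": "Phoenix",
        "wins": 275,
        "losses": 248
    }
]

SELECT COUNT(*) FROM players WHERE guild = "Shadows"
2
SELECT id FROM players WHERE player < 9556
[]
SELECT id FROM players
[1, 2, 3, 4, 5, 6, 7]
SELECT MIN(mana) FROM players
0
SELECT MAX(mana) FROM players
84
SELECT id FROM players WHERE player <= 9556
[1]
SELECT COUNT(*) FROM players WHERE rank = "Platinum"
1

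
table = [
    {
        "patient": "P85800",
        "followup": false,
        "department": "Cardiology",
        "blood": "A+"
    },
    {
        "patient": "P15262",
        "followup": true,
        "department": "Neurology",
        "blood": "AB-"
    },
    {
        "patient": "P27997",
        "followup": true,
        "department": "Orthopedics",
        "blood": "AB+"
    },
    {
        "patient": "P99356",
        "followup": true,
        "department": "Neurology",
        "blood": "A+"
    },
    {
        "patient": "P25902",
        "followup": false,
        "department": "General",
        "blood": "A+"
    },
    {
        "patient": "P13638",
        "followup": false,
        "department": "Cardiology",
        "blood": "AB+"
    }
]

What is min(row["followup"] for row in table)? False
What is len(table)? 6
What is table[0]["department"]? "Cardiology"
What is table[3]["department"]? "Neurology"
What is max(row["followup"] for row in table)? True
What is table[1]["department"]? "Neurology"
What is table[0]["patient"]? "P85800"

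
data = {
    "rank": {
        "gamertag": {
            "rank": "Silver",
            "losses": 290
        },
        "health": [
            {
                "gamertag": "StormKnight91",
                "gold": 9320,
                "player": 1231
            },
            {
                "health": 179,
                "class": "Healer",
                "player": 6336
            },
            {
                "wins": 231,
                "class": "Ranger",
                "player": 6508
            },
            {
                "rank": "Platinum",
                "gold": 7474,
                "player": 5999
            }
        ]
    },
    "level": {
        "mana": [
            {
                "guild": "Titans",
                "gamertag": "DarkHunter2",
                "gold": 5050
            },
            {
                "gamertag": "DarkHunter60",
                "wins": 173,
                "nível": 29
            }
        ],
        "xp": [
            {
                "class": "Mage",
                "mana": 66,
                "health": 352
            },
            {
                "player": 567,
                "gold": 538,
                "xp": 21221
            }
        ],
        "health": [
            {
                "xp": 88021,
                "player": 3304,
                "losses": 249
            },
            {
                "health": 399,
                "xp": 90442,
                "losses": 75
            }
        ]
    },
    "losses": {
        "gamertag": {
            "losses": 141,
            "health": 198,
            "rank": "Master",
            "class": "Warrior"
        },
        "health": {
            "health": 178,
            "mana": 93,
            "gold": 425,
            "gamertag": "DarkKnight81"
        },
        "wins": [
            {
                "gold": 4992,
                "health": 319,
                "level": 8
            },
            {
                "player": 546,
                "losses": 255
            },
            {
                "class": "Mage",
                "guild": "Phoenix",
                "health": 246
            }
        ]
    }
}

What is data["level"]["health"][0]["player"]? 3304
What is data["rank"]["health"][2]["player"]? 6508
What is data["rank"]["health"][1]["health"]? 179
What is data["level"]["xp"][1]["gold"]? 538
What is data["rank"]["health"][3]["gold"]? 7474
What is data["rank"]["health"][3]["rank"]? "Platinum"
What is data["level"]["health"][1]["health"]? 399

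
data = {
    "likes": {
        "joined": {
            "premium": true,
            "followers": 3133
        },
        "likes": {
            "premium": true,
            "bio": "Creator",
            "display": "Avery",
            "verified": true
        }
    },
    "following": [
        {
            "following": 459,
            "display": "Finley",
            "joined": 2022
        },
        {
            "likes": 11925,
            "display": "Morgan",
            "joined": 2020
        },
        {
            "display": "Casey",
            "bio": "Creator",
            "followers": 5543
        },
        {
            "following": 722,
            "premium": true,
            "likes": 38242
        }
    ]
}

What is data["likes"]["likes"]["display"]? "Avery"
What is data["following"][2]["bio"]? "Creator"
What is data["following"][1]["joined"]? 2020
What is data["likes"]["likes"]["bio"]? "Creator"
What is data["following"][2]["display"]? "Casey"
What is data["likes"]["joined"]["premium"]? True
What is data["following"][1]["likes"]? 11925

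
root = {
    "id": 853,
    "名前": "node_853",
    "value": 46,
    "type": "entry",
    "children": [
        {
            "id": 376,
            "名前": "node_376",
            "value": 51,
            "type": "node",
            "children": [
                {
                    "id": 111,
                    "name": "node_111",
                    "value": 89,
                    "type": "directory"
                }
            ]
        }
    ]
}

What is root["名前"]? "node_853"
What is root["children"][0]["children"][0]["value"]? 89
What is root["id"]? 853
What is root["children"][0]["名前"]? "node_376"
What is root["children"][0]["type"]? "node"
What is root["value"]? 46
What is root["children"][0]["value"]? 51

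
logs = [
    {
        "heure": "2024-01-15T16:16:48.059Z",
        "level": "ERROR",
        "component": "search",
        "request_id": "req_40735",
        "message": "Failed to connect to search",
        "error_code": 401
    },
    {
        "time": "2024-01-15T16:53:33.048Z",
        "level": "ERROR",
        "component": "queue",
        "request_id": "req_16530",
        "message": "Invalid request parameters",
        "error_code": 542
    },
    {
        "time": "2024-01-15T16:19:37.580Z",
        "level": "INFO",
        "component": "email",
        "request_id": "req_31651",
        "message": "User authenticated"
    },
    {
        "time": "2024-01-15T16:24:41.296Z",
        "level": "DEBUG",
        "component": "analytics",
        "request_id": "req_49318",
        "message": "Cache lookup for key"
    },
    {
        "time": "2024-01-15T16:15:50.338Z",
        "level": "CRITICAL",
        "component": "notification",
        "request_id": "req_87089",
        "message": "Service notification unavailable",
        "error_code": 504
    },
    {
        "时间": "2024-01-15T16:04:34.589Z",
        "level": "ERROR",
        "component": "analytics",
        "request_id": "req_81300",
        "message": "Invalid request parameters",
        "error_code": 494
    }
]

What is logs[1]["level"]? "ERROR"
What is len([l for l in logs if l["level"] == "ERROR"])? 3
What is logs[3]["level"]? "DEBUG"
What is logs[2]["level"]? "INFO"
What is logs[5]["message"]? "Invalid request parameters"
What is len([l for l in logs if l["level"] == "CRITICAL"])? 1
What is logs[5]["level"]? "ERROR"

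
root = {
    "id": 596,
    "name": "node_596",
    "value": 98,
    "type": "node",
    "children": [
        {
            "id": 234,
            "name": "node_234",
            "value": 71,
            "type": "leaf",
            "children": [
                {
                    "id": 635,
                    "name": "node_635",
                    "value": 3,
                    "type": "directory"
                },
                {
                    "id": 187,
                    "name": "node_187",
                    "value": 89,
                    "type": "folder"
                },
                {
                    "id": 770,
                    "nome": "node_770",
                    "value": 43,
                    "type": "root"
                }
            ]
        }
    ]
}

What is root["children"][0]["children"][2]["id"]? 770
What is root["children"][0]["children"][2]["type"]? "root"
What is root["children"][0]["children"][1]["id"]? 187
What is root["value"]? 98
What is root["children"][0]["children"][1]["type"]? "folder"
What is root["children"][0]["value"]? 71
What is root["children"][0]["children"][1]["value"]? 89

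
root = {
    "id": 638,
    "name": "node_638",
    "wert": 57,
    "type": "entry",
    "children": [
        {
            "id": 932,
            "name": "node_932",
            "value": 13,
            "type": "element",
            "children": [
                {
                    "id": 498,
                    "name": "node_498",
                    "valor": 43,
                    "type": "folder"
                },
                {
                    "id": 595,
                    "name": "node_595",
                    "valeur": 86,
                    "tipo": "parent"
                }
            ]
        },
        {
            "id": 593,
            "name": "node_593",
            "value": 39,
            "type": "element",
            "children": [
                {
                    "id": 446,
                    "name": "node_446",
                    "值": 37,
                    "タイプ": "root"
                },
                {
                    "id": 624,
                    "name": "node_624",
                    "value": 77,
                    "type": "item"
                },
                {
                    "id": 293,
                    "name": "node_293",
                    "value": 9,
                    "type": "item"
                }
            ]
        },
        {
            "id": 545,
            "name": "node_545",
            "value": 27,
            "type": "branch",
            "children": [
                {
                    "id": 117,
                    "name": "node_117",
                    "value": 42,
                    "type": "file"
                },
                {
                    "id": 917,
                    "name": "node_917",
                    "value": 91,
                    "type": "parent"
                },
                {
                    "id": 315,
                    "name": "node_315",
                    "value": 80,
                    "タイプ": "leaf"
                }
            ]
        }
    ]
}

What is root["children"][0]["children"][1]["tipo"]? "parent"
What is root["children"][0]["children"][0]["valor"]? 43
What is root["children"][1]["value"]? 39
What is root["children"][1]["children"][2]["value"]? 9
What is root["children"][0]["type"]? "element"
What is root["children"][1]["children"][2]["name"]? "node_293"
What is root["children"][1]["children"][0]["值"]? 37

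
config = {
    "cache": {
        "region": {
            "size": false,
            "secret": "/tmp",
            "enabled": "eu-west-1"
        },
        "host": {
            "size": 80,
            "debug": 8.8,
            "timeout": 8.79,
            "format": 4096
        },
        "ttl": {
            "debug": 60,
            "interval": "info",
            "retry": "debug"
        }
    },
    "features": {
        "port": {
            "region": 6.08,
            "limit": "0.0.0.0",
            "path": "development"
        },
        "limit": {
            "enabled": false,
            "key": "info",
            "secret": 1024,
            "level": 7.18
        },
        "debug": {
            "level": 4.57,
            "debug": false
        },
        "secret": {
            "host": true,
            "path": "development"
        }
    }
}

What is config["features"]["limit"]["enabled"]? False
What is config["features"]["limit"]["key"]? "info"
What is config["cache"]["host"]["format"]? 4096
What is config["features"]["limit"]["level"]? 7.18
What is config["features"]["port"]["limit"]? "0.0.0.0"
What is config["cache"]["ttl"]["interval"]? "info"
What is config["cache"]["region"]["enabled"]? "eu-west-1"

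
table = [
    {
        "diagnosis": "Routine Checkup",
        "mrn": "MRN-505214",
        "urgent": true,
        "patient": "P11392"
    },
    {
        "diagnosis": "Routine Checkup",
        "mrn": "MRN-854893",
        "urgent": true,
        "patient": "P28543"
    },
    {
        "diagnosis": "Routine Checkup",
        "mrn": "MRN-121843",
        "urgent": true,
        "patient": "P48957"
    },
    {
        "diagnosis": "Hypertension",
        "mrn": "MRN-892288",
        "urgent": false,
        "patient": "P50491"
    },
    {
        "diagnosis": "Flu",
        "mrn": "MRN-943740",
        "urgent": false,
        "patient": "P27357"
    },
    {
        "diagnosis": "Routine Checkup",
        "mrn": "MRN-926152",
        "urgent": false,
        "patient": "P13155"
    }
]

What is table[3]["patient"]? "P50491"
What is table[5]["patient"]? "P13155"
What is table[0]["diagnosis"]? "Routine Checkup"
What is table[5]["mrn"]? "MRN-926152"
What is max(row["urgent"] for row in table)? True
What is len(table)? 6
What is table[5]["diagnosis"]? "Routine Checkup"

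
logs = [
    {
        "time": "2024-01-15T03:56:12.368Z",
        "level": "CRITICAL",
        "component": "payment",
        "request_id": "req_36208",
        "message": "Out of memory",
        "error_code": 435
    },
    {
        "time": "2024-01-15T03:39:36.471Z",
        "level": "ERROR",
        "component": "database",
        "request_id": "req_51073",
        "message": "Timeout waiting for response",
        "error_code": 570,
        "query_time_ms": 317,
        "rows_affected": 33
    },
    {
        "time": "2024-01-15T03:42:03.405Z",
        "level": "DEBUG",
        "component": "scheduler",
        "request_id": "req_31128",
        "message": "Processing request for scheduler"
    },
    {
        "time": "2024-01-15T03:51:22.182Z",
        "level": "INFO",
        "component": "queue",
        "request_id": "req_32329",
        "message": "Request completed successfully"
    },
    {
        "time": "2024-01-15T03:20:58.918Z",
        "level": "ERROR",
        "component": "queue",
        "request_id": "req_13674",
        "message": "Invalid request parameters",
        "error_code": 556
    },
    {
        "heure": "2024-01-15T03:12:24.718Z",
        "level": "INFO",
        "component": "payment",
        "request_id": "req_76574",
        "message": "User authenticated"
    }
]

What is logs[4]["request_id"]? "req_13674"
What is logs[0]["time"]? "2024-01-15T03:56:12.368Z"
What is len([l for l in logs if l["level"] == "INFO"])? 2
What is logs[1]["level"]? "ERROR"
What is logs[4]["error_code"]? 556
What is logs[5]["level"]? "INFO"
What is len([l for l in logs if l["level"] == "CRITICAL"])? 1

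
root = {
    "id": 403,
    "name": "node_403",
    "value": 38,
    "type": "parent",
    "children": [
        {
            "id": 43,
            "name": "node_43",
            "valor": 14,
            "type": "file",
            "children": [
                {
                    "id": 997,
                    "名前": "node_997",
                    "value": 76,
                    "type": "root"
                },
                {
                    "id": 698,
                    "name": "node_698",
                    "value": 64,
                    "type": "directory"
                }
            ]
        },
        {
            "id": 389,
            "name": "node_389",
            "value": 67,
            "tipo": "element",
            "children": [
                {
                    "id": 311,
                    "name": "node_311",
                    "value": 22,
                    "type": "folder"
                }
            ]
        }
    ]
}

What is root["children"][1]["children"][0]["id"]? 311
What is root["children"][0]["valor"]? 14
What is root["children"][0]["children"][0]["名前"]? "node_997"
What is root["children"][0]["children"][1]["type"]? "directory"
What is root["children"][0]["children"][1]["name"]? "node_698"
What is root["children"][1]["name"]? "node_389"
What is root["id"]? 403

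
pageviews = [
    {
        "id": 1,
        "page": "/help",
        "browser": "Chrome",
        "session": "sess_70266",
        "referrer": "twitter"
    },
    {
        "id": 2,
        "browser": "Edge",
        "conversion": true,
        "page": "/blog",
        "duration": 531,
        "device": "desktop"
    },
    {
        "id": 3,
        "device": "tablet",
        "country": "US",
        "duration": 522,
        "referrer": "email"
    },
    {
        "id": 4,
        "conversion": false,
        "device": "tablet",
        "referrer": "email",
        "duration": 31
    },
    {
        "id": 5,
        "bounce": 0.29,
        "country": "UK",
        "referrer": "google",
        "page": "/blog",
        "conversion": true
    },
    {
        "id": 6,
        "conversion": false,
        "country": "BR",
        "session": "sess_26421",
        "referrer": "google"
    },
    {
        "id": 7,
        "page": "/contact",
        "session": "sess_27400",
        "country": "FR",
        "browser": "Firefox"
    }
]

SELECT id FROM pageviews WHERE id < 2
[1]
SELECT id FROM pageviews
[1, 2, 3, 4, 5, 6, 7]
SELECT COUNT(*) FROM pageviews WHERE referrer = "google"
2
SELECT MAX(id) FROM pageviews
7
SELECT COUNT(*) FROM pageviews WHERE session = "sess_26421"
1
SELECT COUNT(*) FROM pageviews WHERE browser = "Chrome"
1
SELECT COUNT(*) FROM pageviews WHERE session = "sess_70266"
1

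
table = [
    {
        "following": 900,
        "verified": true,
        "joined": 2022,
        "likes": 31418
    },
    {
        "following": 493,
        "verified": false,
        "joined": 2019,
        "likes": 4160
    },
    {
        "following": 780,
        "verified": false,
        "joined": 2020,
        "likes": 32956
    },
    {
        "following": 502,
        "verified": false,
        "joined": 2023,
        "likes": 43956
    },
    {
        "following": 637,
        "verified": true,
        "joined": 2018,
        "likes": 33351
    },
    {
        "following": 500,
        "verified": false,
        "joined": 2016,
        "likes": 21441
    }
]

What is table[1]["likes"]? 4160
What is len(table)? 6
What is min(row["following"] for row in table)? 493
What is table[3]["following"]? 502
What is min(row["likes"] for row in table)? 4160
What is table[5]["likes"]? 21441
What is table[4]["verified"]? True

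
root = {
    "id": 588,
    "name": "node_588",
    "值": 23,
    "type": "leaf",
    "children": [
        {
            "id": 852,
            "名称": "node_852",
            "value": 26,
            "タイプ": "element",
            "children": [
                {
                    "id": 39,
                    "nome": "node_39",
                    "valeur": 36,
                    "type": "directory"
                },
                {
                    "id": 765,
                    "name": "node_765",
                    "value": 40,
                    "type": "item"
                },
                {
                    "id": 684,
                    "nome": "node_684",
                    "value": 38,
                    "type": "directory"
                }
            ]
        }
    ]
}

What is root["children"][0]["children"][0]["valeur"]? 36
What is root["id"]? 588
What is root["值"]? 23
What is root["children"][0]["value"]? 26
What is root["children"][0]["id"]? 852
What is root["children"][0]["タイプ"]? "element"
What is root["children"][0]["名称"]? "node_852"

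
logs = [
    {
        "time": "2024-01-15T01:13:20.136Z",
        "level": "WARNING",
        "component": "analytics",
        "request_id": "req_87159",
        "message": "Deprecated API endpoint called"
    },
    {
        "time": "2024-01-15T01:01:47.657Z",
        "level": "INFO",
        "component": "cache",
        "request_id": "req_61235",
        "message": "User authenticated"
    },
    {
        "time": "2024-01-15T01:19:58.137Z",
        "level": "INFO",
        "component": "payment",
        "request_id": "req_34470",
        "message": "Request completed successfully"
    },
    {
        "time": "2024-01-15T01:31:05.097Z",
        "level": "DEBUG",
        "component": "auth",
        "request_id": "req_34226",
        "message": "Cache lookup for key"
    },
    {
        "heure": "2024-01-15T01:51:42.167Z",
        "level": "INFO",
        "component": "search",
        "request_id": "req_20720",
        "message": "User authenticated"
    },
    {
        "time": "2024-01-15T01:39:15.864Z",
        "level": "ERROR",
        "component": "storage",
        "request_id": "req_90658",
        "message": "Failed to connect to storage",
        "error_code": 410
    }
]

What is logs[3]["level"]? "DEBUG"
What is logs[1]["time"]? "2024-01-15T01:01:47.657Z"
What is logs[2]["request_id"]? "req_34470"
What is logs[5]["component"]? "storage"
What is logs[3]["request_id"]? "req_34226"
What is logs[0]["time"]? "2024-01-15T01:13:20.136Z"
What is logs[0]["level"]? "WARNING"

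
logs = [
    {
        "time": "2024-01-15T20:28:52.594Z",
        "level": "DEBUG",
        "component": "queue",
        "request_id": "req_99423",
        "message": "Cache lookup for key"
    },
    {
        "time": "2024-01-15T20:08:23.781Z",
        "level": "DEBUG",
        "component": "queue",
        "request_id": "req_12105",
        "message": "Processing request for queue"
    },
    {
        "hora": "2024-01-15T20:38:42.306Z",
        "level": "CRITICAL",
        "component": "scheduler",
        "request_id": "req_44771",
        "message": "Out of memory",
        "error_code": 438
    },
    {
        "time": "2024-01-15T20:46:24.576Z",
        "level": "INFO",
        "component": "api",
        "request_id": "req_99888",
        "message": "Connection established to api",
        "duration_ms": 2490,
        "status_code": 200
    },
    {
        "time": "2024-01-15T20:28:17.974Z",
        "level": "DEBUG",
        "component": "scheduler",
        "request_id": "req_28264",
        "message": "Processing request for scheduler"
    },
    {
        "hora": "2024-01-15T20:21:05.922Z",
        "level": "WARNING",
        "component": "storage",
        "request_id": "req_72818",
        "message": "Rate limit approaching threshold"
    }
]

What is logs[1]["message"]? "Processing request for queue"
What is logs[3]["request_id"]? "req_99888"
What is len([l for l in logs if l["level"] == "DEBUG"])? 3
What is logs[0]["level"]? "DEBUG"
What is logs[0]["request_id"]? "req_99423"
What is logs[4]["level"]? "DEBUG"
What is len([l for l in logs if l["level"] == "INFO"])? 1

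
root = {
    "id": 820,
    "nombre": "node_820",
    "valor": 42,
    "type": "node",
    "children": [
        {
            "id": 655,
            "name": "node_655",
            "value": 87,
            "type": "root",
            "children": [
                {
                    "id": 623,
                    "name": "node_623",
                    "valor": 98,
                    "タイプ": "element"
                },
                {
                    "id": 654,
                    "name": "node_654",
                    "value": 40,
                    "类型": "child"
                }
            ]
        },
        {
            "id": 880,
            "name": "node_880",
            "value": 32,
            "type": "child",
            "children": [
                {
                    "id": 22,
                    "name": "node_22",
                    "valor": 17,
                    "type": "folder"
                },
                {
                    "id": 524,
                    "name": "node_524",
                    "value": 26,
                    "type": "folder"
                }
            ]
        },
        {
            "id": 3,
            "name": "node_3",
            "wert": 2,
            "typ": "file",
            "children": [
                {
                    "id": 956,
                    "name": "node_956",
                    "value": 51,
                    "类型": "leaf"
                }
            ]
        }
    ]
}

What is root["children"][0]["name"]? "node_655"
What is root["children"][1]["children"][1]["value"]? 26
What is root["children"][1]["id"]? 880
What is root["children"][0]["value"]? 87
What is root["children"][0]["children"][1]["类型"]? "child"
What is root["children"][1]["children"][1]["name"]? "node_524"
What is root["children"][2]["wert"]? 2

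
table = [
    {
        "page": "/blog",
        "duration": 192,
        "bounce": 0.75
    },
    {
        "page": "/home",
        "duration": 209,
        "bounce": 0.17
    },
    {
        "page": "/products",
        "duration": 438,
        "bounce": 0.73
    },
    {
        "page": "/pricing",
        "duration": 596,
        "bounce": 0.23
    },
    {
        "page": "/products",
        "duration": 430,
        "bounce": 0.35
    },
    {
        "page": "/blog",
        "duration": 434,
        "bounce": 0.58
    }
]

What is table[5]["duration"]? 434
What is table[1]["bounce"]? 0.17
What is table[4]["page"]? "/products"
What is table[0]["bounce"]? 0.75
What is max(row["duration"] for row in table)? 596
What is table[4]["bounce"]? 0.35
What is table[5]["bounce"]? 0.58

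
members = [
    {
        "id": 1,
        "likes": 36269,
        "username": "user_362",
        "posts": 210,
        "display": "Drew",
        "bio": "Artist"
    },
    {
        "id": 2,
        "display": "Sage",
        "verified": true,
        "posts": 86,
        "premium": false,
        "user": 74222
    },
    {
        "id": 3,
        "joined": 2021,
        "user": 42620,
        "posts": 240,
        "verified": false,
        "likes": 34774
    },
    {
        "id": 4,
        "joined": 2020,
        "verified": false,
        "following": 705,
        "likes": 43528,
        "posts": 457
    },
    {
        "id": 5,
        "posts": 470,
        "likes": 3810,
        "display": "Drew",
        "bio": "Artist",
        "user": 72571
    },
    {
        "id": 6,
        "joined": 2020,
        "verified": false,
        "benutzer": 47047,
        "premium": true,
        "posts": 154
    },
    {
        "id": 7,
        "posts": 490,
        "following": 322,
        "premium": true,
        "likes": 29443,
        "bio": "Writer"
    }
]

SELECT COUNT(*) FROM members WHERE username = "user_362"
1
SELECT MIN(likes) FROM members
3810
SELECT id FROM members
[1, 2, 3, 4, 5, 6, 7]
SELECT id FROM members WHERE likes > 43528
[]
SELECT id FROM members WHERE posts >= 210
[1, 3, 4, 5, 7]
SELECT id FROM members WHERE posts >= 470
[5, 7]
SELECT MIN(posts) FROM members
86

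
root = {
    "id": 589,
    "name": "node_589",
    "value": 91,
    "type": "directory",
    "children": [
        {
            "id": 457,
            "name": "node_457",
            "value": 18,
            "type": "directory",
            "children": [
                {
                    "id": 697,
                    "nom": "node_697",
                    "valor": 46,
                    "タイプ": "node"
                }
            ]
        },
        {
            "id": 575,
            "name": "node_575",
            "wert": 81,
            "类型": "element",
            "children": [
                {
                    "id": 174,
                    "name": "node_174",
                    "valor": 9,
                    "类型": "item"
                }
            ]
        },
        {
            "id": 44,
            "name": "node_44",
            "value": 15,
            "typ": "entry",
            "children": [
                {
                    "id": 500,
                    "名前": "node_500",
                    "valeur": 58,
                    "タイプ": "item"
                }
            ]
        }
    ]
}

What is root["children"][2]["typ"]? "entry"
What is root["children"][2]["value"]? 15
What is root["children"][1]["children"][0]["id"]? 174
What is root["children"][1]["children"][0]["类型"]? "item"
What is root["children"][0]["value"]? 18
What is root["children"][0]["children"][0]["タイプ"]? "node"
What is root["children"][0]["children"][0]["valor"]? 46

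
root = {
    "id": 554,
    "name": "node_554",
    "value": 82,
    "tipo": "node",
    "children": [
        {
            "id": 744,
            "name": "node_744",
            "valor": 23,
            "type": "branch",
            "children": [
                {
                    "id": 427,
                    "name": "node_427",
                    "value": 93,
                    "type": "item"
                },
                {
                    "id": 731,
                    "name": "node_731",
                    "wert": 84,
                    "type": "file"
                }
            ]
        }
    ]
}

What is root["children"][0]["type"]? "branch"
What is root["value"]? 82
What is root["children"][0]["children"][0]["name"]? "node_427"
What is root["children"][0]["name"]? "node_744"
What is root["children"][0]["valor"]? 23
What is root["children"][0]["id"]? 744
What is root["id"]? 554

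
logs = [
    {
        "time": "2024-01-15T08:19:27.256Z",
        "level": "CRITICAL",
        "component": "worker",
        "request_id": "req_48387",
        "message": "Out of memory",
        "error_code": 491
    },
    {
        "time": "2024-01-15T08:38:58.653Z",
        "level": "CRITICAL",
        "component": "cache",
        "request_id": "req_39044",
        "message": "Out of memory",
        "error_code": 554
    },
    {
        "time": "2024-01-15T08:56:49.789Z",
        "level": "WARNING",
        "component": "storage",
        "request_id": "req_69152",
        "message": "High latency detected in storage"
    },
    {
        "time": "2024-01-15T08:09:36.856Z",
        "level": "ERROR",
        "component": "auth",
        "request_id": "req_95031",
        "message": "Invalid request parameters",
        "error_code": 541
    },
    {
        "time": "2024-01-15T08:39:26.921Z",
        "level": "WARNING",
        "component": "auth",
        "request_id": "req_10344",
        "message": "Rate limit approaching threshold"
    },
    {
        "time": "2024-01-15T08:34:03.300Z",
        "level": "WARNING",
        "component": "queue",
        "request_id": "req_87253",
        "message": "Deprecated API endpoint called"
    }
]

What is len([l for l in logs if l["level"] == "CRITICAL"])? 2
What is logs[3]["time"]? "2024-01-15T08:09:36.856Z"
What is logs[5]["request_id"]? "req_87253"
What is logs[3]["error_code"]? 541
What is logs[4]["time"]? "2024-01-15T08:39:26.921Z"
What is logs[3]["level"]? "ERROR"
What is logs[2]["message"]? "High latency detected in storage"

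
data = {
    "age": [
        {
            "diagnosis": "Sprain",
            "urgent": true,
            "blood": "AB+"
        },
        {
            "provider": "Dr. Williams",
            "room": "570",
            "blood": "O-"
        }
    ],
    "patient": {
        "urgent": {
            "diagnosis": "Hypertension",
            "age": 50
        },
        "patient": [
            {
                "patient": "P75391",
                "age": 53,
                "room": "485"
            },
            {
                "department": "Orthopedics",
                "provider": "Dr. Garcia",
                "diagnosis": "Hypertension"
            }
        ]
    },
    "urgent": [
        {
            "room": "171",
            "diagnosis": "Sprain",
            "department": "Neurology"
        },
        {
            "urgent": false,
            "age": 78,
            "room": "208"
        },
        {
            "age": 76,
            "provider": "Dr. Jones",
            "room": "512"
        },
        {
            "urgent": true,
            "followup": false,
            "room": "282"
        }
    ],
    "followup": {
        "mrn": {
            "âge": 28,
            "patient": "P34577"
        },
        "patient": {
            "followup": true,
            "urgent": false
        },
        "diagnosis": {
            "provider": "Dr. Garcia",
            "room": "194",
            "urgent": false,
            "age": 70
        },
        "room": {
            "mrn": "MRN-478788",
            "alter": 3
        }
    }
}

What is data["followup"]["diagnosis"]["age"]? 70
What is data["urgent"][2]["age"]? 76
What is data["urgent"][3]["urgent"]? True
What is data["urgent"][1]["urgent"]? False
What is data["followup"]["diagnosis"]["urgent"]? False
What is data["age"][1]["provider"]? "Dr. Williams"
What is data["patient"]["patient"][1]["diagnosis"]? "Hypertension"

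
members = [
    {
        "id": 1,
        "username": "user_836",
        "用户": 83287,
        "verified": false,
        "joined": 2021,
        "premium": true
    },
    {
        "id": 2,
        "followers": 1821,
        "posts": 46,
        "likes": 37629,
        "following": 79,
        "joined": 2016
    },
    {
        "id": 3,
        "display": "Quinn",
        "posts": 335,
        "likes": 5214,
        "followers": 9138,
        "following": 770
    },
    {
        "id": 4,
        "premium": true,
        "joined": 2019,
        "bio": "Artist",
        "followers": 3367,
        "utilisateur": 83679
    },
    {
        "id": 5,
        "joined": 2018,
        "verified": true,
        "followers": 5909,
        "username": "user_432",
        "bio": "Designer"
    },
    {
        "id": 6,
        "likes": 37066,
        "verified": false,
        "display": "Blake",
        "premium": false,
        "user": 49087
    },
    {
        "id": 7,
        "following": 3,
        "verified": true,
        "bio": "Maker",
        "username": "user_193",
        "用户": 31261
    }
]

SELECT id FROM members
[1, 2, 3, 4, 5, 6, 7]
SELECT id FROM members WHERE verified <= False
[1, 6]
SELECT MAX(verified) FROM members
True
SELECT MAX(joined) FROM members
2021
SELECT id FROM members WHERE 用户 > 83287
[]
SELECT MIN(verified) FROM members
False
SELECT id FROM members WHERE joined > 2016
[1, 4, 5]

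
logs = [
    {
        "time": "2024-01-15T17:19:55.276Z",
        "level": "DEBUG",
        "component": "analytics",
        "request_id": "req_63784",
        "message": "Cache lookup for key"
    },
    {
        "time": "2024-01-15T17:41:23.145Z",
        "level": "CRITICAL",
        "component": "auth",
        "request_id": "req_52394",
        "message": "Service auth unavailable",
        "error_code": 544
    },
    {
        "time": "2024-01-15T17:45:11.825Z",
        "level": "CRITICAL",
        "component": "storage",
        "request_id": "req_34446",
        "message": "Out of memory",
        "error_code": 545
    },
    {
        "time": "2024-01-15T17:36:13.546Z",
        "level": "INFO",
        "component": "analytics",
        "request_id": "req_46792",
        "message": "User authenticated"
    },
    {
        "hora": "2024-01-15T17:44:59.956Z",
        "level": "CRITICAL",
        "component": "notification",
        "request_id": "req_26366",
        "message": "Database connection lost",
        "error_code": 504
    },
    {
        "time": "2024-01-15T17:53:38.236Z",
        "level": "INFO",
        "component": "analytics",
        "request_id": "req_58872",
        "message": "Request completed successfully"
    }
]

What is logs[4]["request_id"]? "req_26366"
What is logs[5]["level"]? "INFO"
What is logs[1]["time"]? "2024-01-15T17:41:23.145Z"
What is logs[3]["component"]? "analytics"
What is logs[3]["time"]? "2024-01-15T17:36:13.546Z"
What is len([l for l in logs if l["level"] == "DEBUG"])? 1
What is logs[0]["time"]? "2024-01-15T17:19:55.276Z"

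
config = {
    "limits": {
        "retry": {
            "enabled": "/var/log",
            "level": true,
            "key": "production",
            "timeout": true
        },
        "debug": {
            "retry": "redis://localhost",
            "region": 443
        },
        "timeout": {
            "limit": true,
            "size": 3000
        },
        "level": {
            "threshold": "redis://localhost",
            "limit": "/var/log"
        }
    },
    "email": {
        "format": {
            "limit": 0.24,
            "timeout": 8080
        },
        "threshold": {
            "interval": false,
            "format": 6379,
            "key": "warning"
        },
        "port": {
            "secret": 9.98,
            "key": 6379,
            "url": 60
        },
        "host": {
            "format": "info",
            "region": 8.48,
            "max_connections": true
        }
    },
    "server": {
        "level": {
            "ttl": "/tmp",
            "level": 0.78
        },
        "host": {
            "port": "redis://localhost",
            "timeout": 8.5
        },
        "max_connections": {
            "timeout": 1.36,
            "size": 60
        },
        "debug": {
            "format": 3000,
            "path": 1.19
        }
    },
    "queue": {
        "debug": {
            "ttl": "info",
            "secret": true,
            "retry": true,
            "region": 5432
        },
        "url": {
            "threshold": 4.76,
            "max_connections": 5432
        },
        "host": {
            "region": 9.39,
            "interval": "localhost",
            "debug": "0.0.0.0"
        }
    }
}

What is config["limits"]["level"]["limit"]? "/var/log"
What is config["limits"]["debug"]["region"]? 443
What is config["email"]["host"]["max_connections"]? True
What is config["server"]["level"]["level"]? 0.78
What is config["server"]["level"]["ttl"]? "/tmp"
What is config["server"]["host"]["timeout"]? 8.5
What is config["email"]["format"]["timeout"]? 8080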